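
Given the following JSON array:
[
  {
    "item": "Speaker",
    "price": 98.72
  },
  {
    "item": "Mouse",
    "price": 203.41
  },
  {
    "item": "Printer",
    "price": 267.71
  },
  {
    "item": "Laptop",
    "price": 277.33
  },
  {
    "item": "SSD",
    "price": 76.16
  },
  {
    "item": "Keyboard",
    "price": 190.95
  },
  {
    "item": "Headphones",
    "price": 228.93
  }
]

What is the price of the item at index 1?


Array index 1 -> Mouse
price = 203.41

ANSWER: 203.41


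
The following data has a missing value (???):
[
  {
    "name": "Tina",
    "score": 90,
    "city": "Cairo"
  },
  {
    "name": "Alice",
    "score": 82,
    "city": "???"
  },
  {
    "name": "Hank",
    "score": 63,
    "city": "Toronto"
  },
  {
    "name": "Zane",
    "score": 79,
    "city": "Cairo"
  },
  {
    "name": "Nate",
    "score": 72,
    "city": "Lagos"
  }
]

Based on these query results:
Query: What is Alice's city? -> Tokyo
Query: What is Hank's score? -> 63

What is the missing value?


The missing value is Alice's city
From query: Alice's city = Tokyo

ANSWER: Tokyo


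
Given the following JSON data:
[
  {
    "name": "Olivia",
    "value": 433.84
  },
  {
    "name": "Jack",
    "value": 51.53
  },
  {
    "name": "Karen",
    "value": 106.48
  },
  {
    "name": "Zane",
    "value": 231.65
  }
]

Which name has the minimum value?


Comparing values:
  Olivia: 433.84
  Jack: 51.53
  Karen: 106.48
  Zane: 231.65
Minimum: Jack (51.53)

ANSWER: Jack


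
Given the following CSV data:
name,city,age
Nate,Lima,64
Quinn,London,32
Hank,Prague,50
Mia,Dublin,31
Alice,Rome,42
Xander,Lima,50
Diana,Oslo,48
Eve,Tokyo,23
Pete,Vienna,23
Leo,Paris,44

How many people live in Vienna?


Scanning city column for 'Vienna':
  Row 9: Pete -> MATCH
Total matches: 1

ANSWER: 1


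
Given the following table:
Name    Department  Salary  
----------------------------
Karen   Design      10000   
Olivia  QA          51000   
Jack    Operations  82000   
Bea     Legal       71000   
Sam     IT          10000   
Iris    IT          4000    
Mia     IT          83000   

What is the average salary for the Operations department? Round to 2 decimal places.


Operations department members:
  Jack: 82000
Sum = 82000
Count = 1
Average = 82000 / 1 = 82000.00

ANSWER: 82000.00


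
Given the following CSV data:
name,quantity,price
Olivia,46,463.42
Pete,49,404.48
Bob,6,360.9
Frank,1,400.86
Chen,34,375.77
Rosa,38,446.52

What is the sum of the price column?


Values in 'price' column:
  Row 1: 463.42
  Row 2: 404.48
  Row 3: 360.9
  Row 4: 400.86
  Row 5: 375.77
  Row 6: 446.52
Sum = 463.42 + 404.48 + 360.9 + 400.86 + 375.77 + 446.52 = 2451.95

ANSWER: 2451.95


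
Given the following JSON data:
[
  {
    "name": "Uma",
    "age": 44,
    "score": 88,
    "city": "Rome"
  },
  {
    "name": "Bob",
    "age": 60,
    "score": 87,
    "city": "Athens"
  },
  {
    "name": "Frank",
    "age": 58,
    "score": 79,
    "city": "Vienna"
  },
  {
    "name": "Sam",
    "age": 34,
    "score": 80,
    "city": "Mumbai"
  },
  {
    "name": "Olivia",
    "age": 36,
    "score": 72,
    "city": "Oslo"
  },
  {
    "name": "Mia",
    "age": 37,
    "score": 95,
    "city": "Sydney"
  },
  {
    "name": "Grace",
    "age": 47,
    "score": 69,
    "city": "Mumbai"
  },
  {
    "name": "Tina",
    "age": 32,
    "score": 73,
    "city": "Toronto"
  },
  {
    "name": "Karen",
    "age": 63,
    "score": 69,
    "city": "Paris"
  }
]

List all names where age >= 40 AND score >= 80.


Checking both conditions:
  Uma (age=44, score=88) -> YES
  Bob (age=60, score=87) -> YES
  Frank (age=58, score=79) -> no
  Sam (age=34, score=80) -> no
  Olivia (age=36, score=72) -> no
  Mia (age=37, score=95) -> no
  Grace (age=47, score=69) -> no
  Tina (age=32, score=73) -> no
  Karen (age=63, score=69) -> no


ANSWER: Uma, Bob


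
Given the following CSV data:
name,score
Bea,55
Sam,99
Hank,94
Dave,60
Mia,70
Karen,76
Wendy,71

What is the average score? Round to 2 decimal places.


Scores: 55, 99, 94, 60, 70, 76, 71
Sum = 525
Count = 7
Average = 525 / 7 = 75.00

ANSWER: 75.00


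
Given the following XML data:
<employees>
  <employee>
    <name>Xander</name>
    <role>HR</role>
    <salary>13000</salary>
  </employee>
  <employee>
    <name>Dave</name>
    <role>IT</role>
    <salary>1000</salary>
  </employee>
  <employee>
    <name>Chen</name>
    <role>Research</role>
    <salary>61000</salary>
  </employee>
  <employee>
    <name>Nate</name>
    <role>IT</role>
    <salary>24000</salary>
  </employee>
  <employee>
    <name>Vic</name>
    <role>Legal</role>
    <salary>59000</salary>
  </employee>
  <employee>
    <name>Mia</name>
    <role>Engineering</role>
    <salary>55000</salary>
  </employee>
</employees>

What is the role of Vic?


Searching for <employee> with <name>Vic</name>
Found at position 5
<role>Legal</role>

ANSWER: Legal


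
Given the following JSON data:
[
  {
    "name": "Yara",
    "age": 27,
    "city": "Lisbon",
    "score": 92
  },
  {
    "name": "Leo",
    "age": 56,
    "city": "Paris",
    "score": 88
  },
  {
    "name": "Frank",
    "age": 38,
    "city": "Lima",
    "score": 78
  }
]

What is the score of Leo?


Looking up record where name = Leo
Record index: 1
Field 'score' = 88

ANSWER: 88


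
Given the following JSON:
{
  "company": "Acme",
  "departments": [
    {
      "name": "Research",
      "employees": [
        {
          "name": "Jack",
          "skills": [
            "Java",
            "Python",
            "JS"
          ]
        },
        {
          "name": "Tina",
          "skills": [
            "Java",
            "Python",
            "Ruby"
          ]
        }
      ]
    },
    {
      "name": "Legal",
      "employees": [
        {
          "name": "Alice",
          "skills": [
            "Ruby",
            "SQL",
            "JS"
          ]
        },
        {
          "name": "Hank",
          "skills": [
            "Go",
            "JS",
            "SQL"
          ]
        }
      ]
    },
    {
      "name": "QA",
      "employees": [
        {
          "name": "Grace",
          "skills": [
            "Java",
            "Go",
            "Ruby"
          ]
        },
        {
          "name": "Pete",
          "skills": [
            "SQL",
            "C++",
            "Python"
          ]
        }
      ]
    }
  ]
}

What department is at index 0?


Path: departments[0].name
Value: Research

ANSWER: Research


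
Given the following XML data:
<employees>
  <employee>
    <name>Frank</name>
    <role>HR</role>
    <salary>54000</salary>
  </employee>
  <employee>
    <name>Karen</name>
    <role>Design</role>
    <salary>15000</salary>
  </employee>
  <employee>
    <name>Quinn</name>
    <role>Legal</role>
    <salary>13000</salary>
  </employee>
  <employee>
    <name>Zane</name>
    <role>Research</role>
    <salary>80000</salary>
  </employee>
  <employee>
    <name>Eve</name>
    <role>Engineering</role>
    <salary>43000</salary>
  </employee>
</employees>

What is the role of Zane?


Searching for <employee> with <name>Zane</name>
Found at position 4
<role>Research</role>

ANSWER: Research


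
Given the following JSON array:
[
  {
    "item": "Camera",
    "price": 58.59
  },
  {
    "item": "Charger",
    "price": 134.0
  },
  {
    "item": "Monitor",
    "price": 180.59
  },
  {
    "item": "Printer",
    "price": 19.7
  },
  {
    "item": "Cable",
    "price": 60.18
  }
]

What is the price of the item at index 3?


Array index 3 -> Printer
price = 19.7

ANSWER: 19.7


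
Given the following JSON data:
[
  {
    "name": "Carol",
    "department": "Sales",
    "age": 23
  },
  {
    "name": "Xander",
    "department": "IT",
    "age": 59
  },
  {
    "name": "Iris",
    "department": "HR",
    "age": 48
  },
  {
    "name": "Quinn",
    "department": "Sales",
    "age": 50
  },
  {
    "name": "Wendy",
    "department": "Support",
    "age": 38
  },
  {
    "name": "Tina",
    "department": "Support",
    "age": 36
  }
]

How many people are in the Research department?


Scanning records for department = Research
  No matches found
Count: 0

ANSWER: 0


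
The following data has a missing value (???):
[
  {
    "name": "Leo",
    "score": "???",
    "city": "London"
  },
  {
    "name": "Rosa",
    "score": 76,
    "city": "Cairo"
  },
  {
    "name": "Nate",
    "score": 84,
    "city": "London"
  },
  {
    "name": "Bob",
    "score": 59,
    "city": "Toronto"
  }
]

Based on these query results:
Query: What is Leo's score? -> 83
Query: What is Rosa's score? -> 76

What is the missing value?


The missing value is Leo's score
From query: Leo's score = 83

ANSWER: 83


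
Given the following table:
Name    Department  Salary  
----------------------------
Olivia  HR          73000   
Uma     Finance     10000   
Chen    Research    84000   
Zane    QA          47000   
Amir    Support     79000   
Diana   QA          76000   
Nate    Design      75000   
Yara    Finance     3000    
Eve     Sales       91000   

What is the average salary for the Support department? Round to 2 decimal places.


Support department members:
  Amir: 79000
Sum = 79000
Count = 1
Average = 79000 / 1 = 79000.00

ANSWER: 79000.00


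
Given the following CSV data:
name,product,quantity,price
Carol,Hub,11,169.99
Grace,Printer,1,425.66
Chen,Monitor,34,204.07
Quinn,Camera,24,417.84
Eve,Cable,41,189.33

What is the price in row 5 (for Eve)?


Row 5: Eve
Column 'price' = 189.33

ANSWER: 189.33


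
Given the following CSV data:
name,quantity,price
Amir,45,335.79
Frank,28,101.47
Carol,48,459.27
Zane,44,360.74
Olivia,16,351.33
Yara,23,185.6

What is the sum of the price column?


Values in 'price' column:
  Row 1: 335.79
  Row 2: 101.47
  Row 3: 459.27
  Row 4: 360.74
  Row 5: 351.33
  Row 6: 185.6
Sum = 335.79 + 101.47 + 459.27 + 360.74 + 351.33 + 185.6 = 1794.2

ANSWER: 1794.2


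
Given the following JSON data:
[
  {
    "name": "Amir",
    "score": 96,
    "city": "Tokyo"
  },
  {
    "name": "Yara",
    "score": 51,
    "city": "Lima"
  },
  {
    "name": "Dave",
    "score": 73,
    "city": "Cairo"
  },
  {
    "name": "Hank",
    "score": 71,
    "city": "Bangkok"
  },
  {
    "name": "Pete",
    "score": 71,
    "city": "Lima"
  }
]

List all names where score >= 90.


Filtering records where score >= 90:
  Amir (score=96) -> YES
  Yara (score=51) -> no
  Dave (score=73) -> no
  Hank (score=71) -> no
  Pete (score=71) -> no


ANSWER: Amir


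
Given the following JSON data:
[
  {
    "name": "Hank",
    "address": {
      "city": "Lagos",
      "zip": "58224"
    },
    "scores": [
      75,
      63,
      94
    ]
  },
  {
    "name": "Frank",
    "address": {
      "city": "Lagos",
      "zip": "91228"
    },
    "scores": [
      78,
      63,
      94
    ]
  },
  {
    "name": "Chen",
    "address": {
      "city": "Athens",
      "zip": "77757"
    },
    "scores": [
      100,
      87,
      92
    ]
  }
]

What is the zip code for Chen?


Path: records[2].address.zip
Value: 77757

ANSWER: 77757


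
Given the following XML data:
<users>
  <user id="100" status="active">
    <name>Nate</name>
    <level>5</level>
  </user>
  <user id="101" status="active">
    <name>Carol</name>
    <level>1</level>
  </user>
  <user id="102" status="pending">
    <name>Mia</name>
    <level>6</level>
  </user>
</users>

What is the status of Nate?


Finding user with name = Nate
user id="100" status="active"

ANSWER: active


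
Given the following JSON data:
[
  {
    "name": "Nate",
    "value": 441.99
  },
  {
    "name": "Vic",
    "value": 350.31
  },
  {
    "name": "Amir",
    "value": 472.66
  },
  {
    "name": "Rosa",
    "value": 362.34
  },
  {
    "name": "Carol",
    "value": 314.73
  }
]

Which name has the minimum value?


Comparing values:
  Nate: 441.99
  Vic: 350.31
  Amir: 472.66
  Rosa: 362.34
  Carol: 314.73
Minimum: Carol (314.73)

ANSWER: Carol


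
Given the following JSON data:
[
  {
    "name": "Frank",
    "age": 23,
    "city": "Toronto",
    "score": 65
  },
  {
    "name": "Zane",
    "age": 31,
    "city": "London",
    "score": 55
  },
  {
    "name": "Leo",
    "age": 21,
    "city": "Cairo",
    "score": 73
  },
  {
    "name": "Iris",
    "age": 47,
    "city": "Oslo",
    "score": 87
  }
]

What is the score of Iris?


Looking up record where name = Iris
Record index: 3
Field 'score' = 87

ANSWER: 87


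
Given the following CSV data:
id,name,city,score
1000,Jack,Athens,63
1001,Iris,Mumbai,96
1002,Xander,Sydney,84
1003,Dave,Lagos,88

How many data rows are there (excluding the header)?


Counting rows (excluding header):
Header: id,name,city,score
Data rows: 4

ANSWER: 4


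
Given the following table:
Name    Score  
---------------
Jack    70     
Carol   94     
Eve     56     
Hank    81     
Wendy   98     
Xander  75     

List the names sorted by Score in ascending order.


Sorting by Score (ascending):
  Eve: 56
  Jack: 70
  Xander: 75
  Hank: 81
  Carol: 94
  Wendy: 98


ANSWER: Eve, Jack, Xander, Hank, Carol, Wendy


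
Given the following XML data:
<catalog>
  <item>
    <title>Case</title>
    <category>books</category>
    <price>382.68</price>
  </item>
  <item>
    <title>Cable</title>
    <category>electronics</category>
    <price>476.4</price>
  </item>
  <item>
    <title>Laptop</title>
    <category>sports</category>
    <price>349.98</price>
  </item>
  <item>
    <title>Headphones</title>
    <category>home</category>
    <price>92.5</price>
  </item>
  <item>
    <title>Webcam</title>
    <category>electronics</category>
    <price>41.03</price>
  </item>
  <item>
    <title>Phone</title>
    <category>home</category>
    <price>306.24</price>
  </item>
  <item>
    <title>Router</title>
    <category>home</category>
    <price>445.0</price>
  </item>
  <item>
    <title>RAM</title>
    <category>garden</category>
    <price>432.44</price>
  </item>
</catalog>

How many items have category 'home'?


Scanning <item> elements for <category>home</category>:
  Item 4: Headphones -> MATCH
  Item 6: Phone -> MATCH
  Item 7: Router -> MATCH
Count: 3

ANSWER: 3


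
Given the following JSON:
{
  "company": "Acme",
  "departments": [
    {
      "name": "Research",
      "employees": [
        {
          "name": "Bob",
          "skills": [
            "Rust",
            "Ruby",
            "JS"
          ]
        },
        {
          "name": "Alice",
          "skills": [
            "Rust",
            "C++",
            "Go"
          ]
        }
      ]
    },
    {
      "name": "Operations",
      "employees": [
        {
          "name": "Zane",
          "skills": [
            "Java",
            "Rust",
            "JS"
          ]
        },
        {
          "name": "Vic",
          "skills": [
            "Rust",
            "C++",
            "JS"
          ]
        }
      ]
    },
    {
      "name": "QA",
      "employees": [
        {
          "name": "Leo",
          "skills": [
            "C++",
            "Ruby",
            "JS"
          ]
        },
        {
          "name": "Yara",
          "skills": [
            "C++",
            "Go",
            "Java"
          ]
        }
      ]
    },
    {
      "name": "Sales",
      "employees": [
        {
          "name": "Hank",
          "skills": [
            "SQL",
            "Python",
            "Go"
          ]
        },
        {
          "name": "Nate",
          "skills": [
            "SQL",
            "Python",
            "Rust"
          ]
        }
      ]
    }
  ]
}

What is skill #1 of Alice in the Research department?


Path: departments[0].employees[1].skills[0]
Value: Rust

ANSWER: Rust


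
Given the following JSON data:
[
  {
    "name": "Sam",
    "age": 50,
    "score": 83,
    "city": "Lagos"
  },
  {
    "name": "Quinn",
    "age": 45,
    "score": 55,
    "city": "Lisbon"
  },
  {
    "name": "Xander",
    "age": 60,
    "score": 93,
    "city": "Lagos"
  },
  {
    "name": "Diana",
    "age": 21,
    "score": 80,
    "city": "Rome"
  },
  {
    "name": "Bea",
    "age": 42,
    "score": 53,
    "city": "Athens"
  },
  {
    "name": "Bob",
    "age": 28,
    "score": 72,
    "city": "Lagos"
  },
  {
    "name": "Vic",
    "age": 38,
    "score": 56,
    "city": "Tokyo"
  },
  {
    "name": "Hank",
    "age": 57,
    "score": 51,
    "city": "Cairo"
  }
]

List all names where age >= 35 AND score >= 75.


Checking both conditions:
  Sam (age=50, score=83) -> YES
  Quinn (age=45, score=55) -> no
  Xander (age=60, score=93) -> YES
  Diana (age=21, score=80) -> no
  Bea (age=42, score=53) -> no
  Bob (age=28, score=72) -> no
  Vic (age=38, score=56) -> no
  Hank (age=57, score=51) -> no


ANSWER: Sam, Xander


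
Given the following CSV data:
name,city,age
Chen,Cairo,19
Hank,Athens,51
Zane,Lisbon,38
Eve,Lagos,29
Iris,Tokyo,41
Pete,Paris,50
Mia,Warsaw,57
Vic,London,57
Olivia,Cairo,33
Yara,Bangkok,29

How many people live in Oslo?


Scanning city column for 'Oslo':
Total matches: 0

ANSWER: 0


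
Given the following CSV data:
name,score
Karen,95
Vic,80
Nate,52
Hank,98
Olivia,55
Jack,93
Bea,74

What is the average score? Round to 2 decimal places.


Scores: 95, 80, 52, 98, 55, 93, 74
Sum = 547
Count = 7
Average = 547 / 7 = 78.14

ANSWER: 78.14


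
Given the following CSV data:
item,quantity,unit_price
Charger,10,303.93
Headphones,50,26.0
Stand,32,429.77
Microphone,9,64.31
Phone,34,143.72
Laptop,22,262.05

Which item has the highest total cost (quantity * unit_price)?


Computing row totals:
  Charger: 3039.3
  Headphones: 1300.0
  Stand: 13752.64
  Microphone: 578.79
  Phone: 4886.48
  Laptop: 5765.1
Maximum: Stand (13752.64)

ANSWER: Stand


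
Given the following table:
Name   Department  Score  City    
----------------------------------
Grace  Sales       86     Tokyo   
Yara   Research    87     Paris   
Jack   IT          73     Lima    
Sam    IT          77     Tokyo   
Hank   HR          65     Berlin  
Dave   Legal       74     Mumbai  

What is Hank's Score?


Row 5: Hank
Score = 65

ANSWER: 65


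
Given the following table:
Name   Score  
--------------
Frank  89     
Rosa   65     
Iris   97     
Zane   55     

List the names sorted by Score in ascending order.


Sorting by Score (ascending):
  Zane: 55
  Rosa: 65
  Frank: 89
  Iris: 97


ANSWER: Zane, Rosa, Frank, Iris


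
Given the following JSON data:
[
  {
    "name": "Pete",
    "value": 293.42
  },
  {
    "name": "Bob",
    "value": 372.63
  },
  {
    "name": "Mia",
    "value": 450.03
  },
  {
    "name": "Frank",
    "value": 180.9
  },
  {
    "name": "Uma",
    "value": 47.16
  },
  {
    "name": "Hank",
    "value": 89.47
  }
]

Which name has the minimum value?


Comparing values:
  Pete: 293.42
  Bob: 372.63
  Mia: 450.03
  Frank: 180.9
  Uma: 47.16
  Hank: 89.47
Minimum: Uma (47.16)

ANSWER: Uma


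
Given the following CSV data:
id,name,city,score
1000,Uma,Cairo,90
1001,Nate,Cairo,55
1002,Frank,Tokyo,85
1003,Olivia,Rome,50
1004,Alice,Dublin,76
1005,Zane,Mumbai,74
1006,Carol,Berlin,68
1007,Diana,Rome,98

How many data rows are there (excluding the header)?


Counting rows (excluding header):
Header: id,name,city,score
Data rows: 8

ANSWER: 8


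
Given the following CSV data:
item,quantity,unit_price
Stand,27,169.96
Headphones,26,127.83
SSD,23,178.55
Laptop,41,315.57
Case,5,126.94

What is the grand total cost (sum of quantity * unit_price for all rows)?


Computing row totals:
  Stand: 27 * 169.96 = 4588.92
  Headphones: 26 * 127.83 = 3323.58
  SSD: 23 * 178.55 = 4106.65
  Laptop: 41 * 315.57 = 12938.37
  Case: 5 * 126.94 = 634.7
Grand total = 4588.92 + 3323.58 + 4106.65 + 12938.37 + 634.7 = 25592.22

ANSWER: 25592.22


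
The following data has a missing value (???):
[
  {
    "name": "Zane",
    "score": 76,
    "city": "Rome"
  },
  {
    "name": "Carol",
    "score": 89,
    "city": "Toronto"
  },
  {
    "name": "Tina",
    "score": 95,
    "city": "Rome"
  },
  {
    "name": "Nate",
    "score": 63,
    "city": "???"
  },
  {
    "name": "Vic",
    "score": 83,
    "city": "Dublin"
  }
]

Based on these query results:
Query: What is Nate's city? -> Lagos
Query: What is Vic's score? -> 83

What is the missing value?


The missing value is Nate's city
From query: Nate's city = Lagos

ANSWER: Lagos


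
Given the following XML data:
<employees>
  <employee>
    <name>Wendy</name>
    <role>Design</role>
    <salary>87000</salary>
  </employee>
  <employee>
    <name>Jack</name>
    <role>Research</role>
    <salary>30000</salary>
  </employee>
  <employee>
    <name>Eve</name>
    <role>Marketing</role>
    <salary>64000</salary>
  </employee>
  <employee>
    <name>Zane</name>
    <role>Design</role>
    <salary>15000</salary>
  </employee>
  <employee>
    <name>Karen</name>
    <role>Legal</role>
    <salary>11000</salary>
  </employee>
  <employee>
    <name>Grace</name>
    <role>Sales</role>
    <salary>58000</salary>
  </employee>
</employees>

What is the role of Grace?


Searching for <employee> with <name>Grace</name>
Found at position 6
<role>Sales</role>

ANSWER: Sales


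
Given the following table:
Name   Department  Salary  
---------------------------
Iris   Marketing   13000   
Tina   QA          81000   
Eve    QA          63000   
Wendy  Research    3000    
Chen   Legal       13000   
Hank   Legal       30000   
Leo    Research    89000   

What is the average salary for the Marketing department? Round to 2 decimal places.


Marketing department members:
  Iris: 13000
Sum = 13000
Count = 1
Average = 13000 / 1 = 13000.00

ANSWER: 13000.00


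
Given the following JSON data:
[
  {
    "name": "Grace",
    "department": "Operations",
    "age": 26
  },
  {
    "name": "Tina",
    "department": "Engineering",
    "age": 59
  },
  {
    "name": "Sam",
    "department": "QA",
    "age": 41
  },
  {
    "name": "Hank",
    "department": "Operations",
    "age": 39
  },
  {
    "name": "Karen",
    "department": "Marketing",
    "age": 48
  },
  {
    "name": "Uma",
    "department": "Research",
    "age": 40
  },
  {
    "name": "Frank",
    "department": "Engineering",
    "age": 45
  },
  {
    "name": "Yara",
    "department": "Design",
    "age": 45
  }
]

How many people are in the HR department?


Scanning records for department = HR
  No matches found
Count: 0

ANSWER: 0


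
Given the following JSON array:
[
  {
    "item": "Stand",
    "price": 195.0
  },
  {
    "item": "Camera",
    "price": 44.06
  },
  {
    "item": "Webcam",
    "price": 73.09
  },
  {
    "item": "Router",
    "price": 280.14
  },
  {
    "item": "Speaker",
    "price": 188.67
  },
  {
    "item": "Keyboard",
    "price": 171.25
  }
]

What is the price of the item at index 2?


Array index 2 -> Webcam
price = 73.09

ANSWER: 73.09


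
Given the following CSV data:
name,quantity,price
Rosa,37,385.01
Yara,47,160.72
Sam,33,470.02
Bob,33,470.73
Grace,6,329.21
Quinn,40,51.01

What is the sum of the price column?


Values in 'price' column:
  Row 1: 385.01
  Row 2: 160.72
  Row 3: 470.02
  Row 4: 470.73
  Row 5: 329.21
  Row 6: 51.01
Sum = 385.01 + 160.72 + 470.02 + 470.73 + 329.21 + 51.01 = 1866.7

ANSWER: 1866.7


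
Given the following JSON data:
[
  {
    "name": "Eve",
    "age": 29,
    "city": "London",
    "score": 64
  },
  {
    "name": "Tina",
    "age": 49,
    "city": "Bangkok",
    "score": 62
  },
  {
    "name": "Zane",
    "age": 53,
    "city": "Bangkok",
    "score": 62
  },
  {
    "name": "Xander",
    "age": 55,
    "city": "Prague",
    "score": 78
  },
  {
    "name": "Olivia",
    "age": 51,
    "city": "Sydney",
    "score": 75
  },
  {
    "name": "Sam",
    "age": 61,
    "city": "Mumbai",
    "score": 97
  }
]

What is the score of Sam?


Looking up record where name = Sam
Record index: 5
Field 'score' = 97

ANSWER: 97


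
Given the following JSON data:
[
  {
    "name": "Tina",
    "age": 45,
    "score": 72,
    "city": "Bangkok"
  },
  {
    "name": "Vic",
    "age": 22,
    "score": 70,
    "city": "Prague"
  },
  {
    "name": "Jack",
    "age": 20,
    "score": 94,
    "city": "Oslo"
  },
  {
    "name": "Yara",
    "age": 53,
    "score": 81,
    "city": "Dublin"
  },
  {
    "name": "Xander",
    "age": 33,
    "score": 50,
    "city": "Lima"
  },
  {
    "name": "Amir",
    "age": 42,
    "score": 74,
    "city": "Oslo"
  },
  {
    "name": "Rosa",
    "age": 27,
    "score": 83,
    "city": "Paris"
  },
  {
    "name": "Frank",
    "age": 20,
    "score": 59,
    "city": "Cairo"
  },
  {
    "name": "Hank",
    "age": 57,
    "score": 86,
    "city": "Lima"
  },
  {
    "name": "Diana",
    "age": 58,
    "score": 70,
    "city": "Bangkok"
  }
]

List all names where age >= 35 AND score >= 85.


Checking both conditions:
  Tina (age=45, score=72) -> no
  Vic (age=22, score=70) -> no
  Jack (age=20, score=94) -> no
  Yara (age=53, score=81) -> no
  Xander (age=33, score=50) -> no
  Amir (age=42, score=74) -> no
  Rosa (age=27, score=83) -> no
  Frank (age=20, score=59) -> no
  Hank (age=57, score=86) -> YES
  Diana (age=58, score=70) -> no


ANSWER: Hank


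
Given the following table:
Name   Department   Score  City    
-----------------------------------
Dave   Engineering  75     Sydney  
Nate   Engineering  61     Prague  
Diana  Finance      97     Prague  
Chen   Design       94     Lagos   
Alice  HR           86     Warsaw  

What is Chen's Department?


Row 4: Chen
Department = Design

ANSWER: Design


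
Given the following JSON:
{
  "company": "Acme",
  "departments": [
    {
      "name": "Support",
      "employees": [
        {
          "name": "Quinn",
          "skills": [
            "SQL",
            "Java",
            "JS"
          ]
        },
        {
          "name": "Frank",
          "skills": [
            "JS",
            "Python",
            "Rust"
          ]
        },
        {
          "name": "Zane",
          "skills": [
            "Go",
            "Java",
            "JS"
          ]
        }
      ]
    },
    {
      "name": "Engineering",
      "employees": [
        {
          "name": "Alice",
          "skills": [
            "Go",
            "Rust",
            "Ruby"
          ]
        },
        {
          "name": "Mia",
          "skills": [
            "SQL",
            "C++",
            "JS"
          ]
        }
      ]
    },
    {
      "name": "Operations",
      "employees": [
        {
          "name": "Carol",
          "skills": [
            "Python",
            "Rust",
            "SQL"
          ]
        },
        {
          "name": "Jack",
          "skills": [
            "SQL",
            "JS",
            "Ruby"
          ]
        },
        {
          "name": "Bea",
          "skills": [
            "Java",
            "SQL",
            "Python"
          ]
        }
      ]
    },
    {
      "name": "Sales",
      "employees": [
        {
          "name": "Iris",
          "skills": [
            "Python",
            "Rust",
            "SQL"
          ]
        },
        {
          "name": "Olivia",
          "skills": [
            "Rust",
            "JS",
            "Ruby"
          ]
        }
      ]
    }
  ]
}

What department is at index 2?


Path: departments[2].name
Value: Operations

ANSWER: Operations


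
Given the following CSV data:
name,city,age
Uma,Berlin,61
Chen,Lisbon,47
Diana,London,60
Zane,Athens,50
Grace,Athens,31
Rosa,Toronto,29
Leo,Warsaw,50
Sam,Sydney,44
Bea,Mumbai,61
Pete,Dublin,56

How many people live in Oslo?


Scanning city column for 'Oslo':
Total matches: 0

ANSWER: 0


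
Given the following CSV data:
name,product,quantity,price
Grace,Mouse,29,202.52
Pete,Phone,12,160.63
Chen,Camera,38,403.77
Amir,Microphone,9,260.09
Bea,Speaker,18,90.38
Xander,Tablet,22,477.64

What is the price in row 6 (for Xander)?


Row 6: Xander
Column 'price' = 477.64

ANSWER: 477.64


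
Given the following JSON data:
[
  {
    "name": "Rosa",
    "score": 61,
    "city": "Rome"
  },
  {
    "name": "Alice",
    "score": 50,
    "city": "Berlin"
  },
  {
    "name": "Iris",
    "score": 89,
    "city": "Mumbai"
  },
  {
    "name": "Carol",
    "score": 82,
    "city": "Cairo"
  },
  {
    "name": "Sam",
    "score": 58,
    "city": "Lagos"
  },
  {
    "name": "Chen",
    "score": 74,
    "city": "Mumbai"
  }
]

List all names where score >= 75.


Filtering records where score >= 75:
  Rosa (score=61) -> no
  Alice (score=50) -> no
  Iris (score=89) -> YES
  Carol (score=82) -> YES
  Sam (score=58) -> no
  Chen (score=74) -> no


ANSWER: Iris, Carol


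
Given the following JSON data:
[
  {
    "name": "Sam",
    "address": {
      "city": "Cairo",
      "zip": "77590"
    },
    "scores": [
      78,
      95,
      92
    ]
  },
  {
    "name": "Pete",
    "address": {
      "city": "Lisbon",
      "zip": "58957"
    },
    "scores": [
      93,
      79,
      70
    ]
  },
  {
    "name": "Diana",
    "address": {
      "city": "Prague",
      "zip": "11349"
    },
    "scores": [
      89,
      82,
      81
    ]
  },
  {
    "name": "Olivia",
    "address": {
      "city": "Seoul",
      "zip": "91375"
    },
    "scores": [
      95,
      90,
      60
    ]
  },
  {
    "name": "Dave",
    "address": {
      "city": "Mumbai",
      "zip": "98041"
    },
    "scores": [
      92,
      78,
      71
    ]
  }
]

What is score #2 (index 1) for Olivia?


Path: records[3].scores[1]
Value: 90

ANSWER: 90


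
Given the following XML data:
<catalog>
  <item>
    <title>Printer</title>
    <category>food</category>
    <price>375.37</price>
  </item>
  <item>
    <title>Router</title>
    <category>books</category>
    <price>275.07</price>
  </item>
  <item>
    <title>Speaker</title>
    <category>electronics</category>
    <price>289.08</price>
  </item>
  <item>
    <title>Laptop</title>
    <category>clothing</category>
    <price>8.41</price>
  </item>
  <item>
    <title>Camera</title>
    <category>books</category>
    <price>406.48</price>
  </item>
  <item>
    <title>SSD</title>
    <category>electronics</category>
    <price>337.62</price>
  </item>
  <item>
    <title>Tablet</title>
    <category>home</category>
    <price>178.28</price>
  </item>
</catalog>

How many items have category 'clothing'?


Scanning <item> elements for <category>clothing</category>:
  Item 4: Laptop -> MATCH
Count: 1

ANSWER: 1


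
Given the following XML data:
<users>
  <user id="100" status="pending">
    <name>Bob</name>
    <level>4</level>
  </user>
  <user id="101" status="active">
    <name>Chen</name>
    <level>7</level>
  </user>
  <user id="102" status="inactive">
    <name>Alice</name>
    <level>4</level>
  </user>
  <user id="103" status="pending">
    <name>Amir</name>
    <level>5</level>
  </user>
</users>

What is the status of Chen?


Finding user with name = Chen
user id="101" status="active"

ANSWER: active


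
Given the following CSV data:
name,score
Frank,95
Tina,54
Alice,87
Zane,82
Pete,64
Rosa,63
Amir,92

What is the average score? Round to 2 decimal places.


Scores: 95, 54, 87, 82, 64, 63, 92
Sum = 537
Count = 7
Average = 537 / 7 = 76.71

ANSWER: 76.71


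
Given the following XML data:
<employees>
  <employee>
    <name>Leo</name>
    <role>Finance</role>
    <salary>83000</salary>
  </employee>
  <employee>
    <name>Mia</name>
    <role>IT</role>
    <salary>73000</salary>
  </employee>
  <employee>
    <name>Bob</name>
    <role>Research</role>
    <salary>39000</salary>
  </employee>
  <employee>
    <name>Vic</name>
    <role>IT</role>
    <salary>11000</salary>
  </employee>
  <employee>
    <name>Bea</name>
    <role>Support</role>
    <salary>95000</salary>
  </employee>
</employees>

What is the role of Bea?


Searching for <employee> with <name>Bea</name>
Found at position 5
<role>Support</role>

ANSWER: Support


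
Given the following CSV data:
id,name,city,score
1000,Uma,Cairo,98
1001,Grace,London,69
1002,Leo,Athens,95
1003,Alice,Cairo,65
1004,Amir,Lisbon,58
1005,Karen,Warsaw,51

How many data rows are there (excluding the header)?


Counting rows (excluding header):
Header: id,name,city,score
Data rows: 6

ANSWER: 6


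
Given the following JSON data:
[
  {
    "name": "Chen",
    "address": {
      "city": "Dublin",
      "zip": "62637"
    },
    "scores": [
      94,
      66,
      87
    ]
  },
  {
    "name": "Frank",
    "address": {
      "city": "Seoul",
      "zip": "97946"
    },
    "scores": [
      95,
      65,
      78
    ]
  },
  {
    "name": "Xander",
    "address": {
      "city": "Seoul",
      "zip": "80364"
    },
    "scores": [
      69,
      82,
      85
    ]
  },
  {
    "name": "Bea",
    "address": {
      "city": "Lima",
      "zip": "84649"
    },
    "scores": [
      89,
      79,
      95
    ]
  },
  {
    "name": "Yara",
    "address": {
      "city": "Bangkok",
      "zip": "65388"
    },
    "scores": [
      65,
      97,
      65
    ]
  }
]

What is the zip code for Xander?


Path: records[2].address.zip
Value: 80364

ANSWER: 80364


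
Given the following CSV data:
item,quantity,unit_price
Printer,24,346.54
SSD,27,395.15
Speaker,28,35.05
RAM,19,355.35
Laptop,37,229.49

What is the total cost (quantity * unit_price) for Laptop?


Row: Laptop
quantity = 37
unit_price = 229.49
total = 37 * 229.49 = 8491.13

ANSWER: 8491.13


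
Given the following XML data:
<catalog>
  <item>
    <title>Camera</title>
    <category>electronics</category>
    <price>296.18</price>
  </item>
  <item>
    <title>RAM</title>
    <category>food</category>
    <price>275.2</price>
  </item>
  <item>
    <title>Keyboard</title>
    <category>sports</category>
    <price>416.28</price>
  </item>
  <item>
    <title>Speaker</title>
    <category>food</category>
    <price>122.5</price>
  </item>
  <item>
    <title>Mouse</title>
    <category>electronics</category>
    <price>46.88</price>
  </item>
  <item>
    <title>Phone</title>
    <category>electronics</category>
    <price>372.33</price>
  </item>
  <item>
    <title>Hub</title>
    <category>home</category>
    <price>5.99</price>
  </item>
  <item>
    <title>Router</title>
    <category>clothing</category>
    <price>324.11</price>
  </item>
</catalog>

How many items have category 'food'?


Scanning <item> elements for <category>food</category>:
  Item 2: RAM -> MATCH
  Item 4: Speaker -> MATCH
Count: 2

ANSWER: 2


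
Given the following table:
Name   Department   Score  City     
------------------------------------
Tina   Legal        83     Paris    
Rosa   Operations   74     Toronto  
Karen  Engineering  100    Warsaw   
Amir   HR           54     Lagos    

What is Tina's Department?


Row 1: Tina
Department = Legal

ANSWER: Legal


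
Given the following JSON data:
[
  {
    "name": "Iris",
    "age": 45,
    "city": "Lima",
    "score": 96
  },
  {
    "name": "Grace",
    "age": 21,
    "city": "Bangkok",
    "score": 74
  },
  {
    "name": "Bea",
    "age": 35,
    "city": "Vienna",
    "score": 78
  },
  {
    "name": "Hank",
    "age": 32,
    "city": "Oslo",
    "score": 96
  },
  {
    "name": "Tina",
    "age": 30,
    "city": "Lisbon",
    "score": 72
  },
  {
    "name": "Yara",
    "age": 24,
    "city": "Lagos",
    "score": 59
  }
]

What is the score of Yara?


Looking up record where name = Yara
Record index: 5
Field 'score' = 59

ANSWER: 59


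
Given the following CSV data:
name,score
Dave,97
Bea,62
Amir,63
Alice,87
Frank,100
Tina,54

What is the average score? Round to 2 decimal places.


Scores: 97, 62, 63, 87, 100, 54
Sum = 463
Count = 6
Average = 463 / 6 = 77.17

ANSWER: 77.17


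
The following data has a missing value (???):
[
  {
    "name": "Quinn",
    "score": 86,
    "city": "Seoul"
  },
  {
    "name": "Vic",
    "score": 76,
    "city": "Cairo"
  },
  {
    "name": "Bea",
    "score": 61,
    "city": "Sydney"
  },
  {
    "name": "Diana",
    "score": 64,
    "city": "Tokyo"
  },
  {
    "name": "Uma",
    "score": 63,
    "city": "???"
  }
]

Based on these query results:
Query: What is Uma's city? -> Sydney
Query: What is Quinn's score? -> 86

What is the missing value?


The missing value is Uma's city
From query: Uma's city = Sydney

ANSWER: Sydney


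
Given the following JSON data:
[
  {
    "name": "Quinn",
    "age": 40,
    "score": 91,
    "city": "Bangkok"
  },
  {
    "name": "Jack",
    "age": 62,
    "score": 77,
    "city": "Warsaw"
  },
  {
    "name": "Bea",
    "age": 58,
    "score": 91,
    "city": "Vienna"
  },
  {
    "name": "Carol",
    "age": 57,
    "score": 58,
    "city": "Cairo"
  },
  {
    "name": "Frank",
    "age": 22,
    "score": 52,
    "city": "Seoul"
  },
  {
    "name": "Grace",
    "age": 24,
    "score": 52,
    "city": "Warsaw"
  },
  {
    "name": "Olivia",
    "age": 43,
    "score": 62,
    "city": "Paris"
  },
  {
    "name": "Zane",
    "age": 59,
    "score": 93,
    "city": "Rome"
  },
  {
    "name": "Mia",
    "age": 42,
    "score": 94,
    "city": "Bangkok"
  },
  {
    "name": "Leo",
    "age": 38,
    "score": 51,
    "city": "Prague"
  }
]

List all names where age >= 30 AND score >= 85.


Checking both conditions:
  Quinn (age=40, score=91) -> YES
  Jack (age=62, score=77) -> no
  Bea (age=58, score=91) -> YES
  Carol (age=57, score=58) -> no
  Frank (age=22, score=52) -> no
  Grace (age=24, score=52) -> no
  Olivia (age=43, score=62) -> no
  Zane (age=59, score=93) -> YES
  Mia (age=42, score=94) -> YES
  Leo (age=38, score=51) -> no


ANSWER: Quinn, Bea, Zane, Mia


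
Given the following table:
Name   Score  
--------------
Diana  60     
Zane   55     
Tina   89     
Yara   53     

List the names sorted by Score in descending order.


Sorting by Score (descending):
  Tina: 89
  Diana: 60
  Zane: 55
  Yara: 53


ANSWER: Tina, Diana, Zane, Yara


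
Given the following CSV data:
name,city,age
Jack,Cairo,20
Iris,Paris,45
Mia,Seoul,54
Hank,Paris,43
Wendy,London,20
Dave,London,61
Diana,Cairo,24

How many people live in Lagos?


Scanning city column for 'Lagos':
Total matches: 0

ANSWER: 0


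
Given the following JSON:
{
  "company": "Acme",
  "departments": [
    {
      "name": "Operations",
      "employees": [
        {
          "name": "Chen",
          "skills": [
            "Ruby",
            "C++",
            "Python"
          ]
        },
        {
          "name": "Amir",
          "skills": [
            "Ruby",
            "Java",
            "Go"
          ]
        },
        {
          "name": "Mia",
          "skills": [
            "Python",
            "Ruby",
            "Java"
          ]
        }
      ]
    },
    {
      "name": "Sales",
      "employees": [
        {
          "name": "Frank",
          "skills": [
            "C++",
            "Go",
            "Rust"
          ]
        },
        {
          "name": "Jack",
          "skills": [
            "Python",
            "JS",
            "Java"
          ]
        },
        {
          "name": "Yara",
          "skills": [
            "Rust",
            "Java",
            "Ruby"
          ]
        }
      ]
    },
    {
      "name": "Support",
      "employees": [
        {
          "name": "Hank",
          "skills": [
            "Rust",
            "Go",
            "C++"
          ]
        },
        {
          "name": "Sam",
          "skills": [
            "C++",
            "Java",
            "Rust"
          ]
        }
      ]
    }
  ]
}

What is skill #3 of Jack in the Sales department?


Path: departments[1].employees[1].skills[2]
Value: Java

ANSWER: Java


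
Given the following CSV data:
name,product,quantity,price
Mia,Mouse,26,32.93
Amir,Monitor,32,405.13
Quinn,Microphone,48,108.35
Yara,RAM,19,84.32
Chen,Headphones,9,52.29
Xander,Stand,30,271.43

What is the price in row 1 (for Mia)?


Row 1: Mia
Column 'price' = 32.93

ANSWER: 32.93


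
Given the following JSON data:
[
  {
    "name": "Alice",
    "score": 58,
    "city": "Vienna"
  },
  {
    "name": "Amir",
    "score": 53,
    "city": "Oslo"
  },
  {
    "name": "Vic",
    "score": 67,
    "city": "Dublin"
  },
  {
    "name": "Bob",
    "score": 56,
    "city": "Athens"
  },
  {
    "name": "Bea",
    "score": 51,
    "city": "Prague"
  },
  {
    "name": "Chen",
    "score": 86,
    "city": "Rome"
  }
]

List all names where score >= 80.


Filtering records where score >= 80:
  Alice (score=58) -> no
  Amir (score=53) -> no
  Vic (score=67) -> no
  Bob (score=56) -> no
  Bea (score=51) -> no
  Chen (score=86) -> YES


ANSWER: Chen
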